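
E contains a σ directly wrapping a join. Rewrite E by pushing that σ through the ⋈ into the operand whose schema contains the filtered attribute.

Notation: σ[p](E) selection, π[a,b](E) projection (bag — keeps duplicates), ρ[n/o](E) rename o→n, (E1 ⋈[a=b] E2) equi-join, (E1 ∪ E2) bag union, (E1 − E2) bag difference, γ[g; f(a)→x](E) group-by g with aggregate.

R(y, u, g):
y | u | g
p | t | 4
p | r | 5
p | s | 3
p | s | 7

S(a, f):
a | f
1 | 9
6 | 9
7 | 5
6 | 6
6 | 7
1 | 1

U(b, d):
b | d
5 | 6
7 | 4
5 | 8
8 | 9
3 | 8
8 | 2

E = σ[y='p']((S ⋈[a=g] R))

σ filters on y, owned by the right side.
E' = (S ⋈[a=g] σ[y='p'](R))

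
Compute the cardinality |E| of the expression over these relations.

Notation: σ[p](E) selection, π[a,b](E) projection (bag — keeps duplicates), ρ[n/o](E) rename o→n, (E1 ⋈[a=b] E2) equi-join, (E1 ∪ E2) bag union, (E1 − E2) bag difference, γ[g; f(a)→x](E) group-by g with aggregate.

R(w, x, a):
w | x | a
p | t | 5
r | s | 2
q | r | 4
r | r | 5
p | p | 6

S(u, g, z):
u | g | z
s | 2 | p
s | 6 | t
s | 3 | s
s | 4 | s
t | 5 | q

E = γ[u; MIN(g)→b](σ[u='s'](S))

Row counts bottom-up:
  S → 5
  σ[u='s'](S) → 4
  γ[u; MIN(g)→b](σ[u='s'](S)) → 1

|E| = 1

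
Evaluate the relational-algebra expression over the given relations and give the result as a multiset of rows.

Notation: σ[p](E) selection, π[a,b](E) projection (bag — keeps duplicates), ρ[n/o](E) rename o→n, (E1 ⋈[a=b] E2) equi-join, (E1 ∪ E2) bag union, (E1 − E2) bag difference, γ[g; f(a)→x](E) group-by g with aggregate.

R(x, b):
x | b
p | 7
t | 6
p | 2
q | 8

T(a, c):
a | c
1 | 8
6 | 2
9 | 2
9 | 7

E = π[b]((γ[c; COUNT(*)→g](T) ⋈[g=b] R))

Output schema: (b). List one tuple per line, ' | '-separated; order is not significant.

Per-node cardinality:
  T → 4
  γ[c; COUNT(*)→g](T) → 3
  R → 4
  (γ[c; COUNT(*)→g](T) ⋈[g=b] R) → 1
  π[b]((γ[c; COUNT(*)→g](T) ⋈[g=b] R)) → 1

== RESULT ==
b
2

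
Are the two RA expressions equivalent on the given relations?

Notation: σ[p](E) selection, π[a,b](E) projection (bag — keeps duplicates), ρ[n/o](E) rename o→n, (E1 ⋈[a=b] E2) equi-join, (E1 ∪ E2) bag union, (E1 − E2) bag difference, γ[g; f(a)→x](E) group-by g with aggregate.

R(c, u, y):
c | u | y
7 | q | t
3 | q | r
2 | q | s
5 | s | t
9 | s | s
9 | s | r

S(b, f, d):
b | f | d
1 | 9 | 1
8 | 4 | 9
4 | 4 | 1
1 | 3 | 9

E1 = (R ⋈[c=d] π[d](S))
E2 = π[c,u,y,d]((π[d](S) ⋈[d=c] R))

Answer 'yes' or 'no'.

E1 row counts bottom-up:
  R → 6
  S → 4
  π[d](S) → 4
  (R ⋈[c=d] π[d](S)) → 4
E2 row counts bottom-up:
  S → 4
  π[d](S) → 4
  R → 6
  (π[d](S) ⋈[d=c] R) → 4
  π[c,u,y,d]((π[d](S) ⋈[d=c] R)) → 4

E1 and E2 produce the same multiset:
c | u | y | d
9 | s | r | 9
9 | s | r | 9
9 | s | s | 9
9 | s | s | 9

yes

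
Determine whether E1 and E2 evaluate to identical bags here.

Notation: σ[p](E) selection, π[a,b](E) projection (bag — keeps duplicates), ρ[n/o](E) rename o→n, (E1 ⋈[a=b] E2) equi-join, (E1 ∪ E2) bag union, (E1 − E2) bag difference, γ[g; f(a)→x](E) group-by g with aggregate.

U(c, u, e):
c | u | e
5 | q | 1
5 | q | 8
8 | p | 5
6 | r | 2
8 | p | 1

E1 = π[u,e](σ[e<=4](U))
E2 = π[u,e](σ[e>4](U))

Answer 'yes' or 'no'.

E1 row counts bottom-up:
  U → 5
  σ[e<=4](U) → 3
  π[u,e](σ[e<=4](U)) → 3
E2 row counts bottom-up:
  U → 5
  σ[e>4](U) → 2
  π[u,e](σ[e>4](U)) → 2

E1 result:
u | e
p | 1
q | 1
r | 2
E2 result:
u | e
p | 5
q | 8
Witness: ('q', 8) appears 0× in E1 but 1× in E2.

no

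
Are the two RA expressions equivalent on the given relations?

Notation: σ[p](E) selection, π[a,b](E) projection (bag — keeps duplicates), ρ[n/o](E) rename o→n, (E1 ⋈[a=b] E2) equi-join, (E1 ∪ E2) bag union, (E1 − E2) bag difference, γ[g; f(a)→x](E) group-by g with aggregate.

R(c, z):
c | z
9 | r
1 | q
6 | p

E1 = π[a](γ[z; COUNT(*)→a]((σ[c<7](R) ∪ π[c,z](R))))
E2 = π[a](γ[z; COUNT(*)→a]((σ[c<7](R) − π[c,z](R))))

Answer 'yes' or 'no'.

E1 row counts bottom-up:
  R → 3
  σ[c<7](R) → 2
  R → 3
  π[c,z](R) → 3
  (σ[c<7](R) ∪ π[c,z](R)) → 5
  γ[z; COUNT(*)→a]((σ[c<7](R) ∪ π[c,z](R))) → 3
  π[a](γ[z; COUNT(*)→a]((σ[c<7](R) ∪ π[c,z](R)))) → 3
E2 row counts bottom-up:
  R → 3
  σ[c<7](R) → 2
  R → 3
  π[c,z](R) → 3
  (σ[c<7](R) − π[c,z](R)) → 0
  γ[z; COUNT(*)→a]((σ[c<7](R) − π[c,z](R))) → 0
  π[a](γ[z; COUNT(*)→a]((σ[c<7](R) − π[c,z](R)))) → 0

E1 result:
a
1
2
2
E2 result:
a
(0 rows)
Witness: (1,) appears 1× in E1 but 0× in E2.

no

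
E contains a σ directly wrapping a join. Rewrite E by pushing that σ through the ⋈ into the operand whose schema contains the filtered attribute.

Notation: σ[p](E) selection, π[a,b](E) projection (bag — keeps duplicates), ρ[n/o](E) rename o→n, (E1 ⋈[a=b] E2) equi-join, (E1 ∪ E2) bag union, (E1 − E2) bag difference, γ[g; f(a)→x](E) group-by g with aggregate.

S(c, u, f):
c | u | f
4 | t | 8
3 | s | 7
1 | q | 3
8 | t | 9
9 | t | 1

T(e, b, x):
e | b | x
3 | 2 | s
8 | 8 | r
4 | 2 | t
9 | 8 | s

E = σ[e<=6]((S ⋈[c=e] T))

σ filters on e, owned by the right side.
E' = (S ⋈[c=e] σ[e<=6](T))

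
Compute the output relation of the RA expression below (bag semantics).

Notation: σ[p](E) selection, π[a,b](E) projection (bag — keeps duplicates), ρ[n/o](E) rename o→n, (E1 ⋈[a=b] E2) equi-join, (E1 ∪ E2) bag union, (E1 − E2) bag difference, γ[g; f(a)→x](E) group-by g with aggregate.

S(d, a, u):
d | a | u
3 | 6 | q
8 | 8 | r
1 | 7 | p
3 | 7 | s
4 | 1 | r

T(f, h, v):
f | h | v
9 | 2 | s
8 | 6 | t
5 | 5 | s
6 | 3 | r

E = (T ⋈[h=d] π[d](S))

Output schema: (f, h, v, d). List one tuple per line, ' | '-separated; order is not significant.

Stepwise |·|:
  T → 4
  S → 5
  π[d](S) → 5
  (T ⋈[h=d] π[d](S)) → 2

== RESULT ==
f | h | v | d
6 | 3 | r | 3
6 | 3 | r | 3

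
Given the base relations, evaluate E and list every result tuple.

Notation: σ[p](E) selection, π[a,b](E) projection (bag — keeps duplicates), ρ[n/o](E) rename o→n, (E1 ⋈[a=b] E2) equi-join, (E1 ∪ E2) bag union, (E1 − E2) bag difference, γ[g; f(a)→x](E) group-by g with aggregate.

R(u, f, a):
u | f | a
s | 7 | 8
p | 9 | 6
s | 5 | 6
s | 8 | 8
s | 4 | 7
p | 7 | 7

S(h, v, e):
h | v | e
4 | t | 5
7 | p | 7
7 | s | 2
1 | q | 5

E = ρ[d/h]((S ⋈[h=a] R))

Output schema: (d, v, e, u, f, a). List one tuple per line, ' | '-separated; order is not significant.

Stepwise |·|:
  S → 4
  R → 6
  (S ⋈[h=a] R) → 4
  ρ[d/h]((S ⋈[h=a] R)) → 4

== RESULT ==
d | v | e | u | f | a
7 | p | 7 | p | 7 | 7
7 | p | 7 | s | 4 | 7
7 | s | 2 | p | 7 | 7
7 | s | 2 | s | 4 | 7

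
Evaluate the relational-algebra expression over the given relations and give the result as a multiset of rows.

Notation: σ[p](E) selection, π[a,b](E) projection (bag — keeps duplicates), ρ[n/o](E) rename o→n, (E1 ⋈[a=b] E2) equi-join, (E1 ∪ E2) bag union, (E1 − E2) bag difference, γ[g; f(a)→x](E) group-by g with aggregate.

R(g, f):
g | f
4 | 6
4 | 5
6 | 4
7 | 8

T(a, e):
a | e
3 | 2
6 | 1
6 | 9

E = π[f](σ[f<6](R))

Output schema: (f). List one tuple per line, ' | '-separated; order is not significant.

Stepwise |·|:
  R → 4
  σ[f<6](R) → 2
  π[f](σ[f<6](R)) → 2

== RESULT ==
f
4
5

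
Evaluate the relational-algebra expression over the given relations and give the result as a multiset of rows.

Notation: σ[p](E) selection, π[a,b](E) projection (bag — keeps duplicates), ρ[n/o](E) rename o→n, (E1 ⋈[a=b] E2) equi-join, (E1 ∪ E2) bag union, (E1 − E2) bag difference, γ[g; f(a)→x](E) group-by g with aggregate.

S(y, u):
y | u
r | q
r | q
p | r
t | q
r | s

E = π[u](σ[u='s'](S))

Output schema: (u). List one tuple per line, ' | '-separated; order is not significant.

Subexpression sizes:
  S → 5
  σ[u='s'](S) → 1
  π[u](σ[u='s'](S)) → 1

== RESULT ==
u
s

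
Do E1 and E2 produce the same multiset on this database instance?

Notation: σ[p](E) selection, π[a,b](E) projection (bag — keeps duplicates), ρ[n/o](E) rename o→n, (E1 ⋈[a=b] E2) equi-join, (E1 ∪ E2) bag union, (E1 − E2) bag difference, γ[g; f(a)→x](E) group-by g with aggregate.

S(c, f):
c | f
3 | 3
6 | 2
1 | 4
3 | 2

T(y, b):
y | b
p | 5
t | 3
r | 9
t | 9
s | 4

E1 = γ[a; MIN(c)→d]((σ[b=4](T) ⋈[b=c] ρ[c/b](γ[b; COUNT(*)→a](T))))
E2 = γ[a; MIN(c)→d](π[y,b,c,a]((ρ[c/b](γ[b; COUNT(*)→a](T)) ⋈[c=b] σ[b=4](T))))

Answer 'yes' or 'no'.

E1 stepwise |·|:
  T → 5
  σ[b=4](T) → 1
  T → 5
  γ[b; COUNT(*)→a](T) → 4
  ρ[c/b](γ[b; COUNT(*)→a](T)) → 4
  (σ[b=4](T) ⋈[b=c] ρ[c/b](γ[b; COUNT(*)→a](T))) → 1
  γ[a; MIN(c)→d]((σ[b=4](T) ⋈[b=c] ρ[c/b](γ[b; COUNT(*)→a](T)))) → 1
E2 stepwise |·|:
  T → 5
  γ[b; COUNT(*)→a](T) → 4
  ρ[c/b](γ[b; COUNT(*)→a](T)) → 4
  T → 5
  σ[b=4](T) → 1
  (ρ[c/b](γ[b; COUNT(*)→a](T)) ⋈[c=b] σ[b=4](T)) → 1
  π[y,b,c,a]((ρ[c/b](γ[b; COUNT(*)→a](T)) ⋈[c=b] σ[b=4](T))) → 1
  γ[a; MIN(c)→d](π[y,b,c,a]((ρ[c/b](γ[b; COUNT(*)→a](T)) ⋈[c=b] σ[b=4](T)))) → 1

E1 and E2 produce the same multiset:
a | d
1 | 4

yes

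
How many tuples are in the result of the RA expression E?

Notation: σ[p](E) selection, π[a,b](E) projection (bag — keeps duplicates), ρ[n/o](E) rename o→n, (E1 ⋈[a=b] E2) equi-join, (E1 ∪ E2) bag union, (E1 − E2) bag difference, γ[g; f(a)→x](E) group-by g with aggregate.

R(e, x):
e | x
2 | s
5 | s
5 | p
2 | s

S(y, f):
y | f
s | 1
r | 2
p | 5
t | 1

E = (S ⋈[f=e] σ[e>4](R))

Per-node cardinality:
  S → 4
  R → 4
  σ[e>4](R) → 2
  (S ⋈[f=e] σ[e>4](R)) → 2

|E| = 2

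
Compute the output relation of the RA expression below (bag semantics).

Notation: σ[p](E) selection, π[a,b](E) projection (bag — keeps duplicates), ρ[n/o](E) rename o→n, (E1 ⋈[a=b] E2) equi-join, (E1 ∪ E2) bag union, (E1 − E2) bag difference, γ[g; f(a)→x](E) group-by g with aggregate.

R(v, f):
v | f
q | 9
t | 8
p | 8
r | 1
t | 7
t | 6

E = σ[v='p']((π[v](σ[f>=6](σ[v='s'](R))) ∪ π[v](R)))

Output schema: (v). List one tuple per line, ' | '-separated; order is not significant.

Subexpression sizes:
  R → 6
  σ[v='s'](R) → 0
  σ[f>=6](σ[v='s'](R)) → 0
  π[v](σ[f>=6](σ[v='s'](R))) → 0
  R → 6
  π[v](R) → 6
  (π[v](σ[f>=6](σ[v='s'](R))) ∪ π[v](R)) → 6
  σ[v='p']((π[v](σ[f>=6](σ[v='s'](R))) ∪ π[v](R))) → 1

== RESULT ==
v
p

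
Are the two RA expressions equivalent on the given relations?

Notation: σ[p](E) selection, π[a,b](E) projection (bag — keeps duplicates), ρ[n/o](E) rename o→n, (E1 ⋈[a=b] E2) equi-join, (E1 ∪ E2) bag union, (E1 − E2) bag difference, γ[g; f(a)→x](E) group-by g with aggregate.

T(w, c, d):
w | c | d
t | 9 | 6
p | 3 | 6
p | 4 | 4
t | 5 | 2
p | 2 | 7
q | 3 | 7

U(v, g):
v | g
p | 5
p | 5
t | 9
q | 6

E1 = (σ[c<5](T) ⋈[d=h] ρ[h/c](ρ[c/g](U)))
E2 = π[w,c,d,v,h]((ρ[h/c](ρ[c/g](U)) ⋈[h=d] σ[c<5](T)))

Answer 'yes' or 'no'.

E1 row counts bottom-up:
  T → 6
  σ[c<5](T) → 4
  U → 4
  ρ[c/g](U) → 4
  ρ[h/c](ρ[c/g](U)) → 4
  (σ[c<5](T) ⋈[d=h] ρ[h/c](ρ[c/g](U))) → 1
E2 row counts bottom-up:
  U → 4
  ρ[c/g](U) → 4
  ρ[h/c](ρ[c/g](U)) → 4
  T → 6
  σ[c<5](T) → 4
  (ρ[h/c](ρ[c/g](U)) ⋈[h=d] σ[c<5](T)) → 1
  π[w,c,d,v,h]((ρ[h/c](ρ[c/g](U)) ⋈[h=d] σ[c<5](T))) → 1

E1 and E2 produce the same multiset:
w | c | d | v | h
p | 3 | 6 | q | 6

yes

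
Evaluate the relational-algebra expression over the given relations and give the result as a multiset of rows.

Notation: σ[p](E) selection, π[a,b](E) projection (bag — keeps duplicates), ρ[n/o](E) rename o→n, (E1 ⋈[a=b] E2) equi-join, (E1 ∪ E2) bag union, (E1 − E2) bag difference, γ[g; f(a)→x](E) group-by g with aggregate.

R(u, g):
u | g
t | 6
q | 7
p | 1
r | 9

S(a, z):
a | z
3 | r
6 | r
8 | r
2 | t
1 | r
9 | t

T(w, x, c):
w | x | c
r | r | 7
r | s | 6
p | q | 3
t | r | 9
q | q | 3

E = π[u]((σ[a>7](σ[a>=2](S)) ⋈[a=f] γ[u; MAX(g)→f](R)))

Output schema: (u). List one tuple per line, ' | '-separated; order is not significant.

Row counts bottom-up:
  S → 6
  σ[a>=2](S) → 5
  σ[a>7](σ[a>=2](S)) → 2
  R → 4
  γ[u; MAX(g)→f](R) → 4
  (σ[a>7](σ[a>=2](S)) ⋈[a=f] γ[u; MAX(g)→f](R)) → 1
  π[u]((σ[a>7](σ[a>=2](S)) ⋈[a=f] γ[u; MAX(g)→f](R))) → 1

== RESULT ==
u
r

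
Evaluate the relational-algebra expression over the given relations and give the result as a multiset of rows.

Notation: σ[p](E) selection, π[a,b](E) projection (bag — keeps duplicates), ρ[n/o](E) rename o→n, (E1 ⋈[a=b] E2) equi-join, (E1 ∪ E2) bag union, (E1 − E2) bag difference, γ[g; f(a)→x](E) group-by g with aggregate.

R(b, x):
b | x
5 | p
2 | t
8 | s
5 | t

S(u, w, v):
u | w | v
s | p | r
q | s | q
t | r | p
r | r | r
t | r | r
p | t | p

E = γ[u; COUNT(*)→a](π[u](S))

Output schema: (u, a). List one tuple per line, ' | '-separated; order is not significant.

Subexpression sizes:
  S → 6
  π[u](S) → 6
  γ[u; COUNT(*)→a](π[u](S)) → 5

== RESULT ==
u | a
p | 1
q | 1
r | 1
s | 1
t | 2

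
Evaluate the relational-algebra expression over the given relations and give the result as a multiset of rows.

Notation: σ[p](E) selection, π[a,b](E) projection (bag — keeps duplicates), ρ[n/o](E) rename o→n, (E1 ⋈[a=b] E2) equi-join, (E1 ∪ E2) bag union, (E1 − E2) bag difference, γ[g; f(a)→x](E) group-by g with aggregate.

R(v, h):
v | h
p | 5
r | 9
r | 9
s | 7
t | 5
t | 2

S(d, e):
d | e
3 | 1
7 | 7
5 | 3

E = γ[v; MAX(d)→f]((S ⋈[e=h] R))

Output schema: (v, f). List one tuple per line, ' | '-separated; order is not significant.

Stepwise |·|:
  S → 3
  R → 6
  (S ⋈[e=h] R) → 1
  γ[v; MAX(d)→f]((S ⋈[e=h] R)) → 1

== RESULT ==
v | f
s | 7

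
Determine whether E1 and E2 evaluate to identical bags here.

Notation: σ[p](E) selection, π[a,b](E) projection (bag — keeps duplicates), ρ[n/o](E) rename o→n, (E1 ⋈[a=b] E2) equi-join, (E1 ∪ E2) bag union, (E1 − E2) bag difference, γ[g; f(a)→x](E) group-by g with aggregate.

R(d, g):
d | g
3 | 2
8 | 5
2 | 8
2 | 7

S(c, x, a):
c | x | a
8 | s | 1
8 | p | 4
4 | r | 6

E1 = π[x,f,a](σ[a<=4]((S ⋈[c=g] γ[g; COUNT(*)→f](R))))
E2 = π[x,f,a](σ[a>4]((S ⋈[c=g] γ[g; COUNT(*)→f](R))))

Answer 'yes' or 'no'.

E1 row counts bottom-up:
  S → 3
  R → 4
  γ[g; COUNT(*)→f](R) → 4
  (S ⋈[c=g] γ[g; COUNT(*)→f](R)) → 2
  σ[a<=4]((S ⋈[c=g] γ[g; COUNT(*)→f](R))) → 2
  π[x,f,a](σ[a<=4]((S ⋈[c=g] γ[g; COUNT(*)→f](R)))) → 2
E2 row counts bottom-up:
  S → 3
  R → 4
  γ[g; COUNT(*)→f](R) → 4
  (S ⋈[c=g] γ[g; COUNT(*)→f](R)) → 2
  σ[a>4]((S ⋈[c=g] γ[g; COUNT(*)→f](R))) → 0
  π[x,f,a](σ[a>4]((S ⋈[c=g] γ[g; COUNT(*)→f](R)))) → 0

E1 result:
x | f | a
p | 1 | 4
s | 1 | 1
E2 result:
x | f | a
(0 rows)
Witness: ('s', 1, 1) appears 1× in E1 but 0× in E2.

no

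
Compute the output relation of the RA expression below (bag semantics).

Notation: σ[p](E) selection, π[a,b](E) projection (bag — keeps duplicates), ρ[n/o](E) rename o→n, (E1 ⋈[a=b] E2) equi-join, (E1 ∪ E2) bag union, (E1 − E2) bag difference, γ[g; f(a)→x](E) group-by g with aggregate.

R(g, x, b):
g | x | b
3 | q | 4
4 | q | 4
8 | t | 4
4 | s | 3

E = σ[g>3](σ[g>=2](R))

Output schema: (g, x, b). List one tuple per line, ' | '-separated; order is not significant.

Subexpression sizes:
  R → 4
  σ[g>=2](R) → 4
  σ[g>3](σ[g>=2](R)) → 3

== RESULT ==
g | x | b
4 | q | 4
4 | s | 3
8 | t | 4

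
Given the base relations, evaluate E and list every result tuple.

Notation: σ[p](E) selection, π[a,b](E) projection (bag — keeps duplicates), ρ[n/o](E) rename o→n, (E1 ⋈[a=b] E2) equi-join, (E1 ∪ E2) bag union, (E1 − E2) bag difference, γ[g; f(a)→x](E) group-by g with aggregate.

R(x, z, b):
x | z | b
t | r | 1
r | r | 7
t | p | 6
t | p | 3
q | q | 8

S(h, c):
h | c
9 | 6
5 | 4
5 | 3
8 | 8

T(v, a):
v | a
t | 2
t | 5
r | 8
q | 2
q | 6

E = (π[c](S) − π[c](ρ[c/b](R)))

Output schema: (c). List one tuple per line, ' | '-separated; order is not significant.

Row counts bottom-up:
  S → 4
  π[c](S) → 4
  R → 5
  ρ[c/b](R) → 5
  π[c](ρ[c/b](R)) → 5
  (π[c](S) − π[c](ρ[c/b](R))) → 1

== RESULT ==
c
4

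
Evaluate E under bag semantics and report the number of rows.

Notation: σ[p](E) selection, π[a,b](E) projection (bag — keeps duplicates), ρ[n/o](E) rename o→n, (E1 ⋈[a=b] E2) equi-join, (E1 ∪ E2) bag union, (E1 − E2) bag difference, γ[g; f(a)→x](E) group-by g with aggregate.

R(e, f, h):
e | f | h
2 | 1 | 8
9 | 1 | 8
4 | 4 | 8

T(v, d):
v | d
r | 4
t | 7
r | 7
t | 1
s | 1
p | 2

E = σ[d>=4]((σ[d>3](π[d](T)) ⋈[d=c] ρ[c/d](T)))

Subexpression sizes:
  T → 6
  π[d](T) → 6
  σ[d>3](π[d](T)) → 3
  T → 6
  ρ[c/d](T) → 6
  (σ[d>3](π[d](T)) ⋈[d=c] ρ[c/d](T)) → 5
  σ[d>=4]((σ[d>3](π[d](T)) ⋈[d=c] ρ[c/d](T))) → 5

|E| = 5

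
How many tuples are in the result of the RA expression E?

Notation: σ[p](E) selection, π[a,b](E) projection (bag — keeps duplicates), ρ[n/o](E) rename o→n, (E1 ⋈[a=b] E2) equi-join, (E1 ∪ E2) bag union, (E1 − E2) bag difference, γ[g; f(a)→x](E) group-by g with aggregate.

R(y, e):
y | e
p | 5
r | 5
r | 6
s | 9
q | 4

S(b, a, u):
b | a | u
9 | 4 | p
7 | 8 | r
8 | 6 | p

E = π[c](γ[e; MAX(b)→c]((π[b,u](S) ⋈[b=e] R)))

Stepwise |·|:
  S → 3
  π[b,u](S) → 3
  R → 5
  (π[b,u](S) ⋈[b=e] R) → 1
  γ[e; MAX(b)→c]((π[b,u](S) ⋈[b=e] R)) → 1
  π[c](γ[e; MAX(b)→c]((π[b,u](S) ⋈[b=e] R))) → 1

|E| = 1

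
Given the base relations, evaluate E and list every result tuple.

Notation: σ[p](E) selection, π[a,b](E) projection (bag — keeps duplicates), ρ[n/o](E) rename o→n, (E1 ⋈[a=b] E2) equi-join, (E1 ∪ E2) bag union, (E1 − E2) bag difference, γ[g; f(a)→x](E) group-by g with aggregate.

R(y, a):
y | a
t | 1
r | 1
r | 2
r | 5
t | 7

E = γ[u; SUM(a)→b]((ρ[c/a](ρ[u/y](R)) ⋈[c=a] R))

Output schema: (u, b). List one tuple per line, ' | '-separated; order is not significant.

Stepwise |·|:
  R → 5
  ρ[u/y](R) → 5
  ρ[c/a](ρ[u/y](R)) → 5
  R → 5
  (ρ[c/a](ρ[u/y](R)) ⋈[c=a] R) → 7
  γ[u; SUM(a)→b]((ρ[c/a](ρ[u/y](R)) ⋈[c=a] R)) → 2

== RESULT ==
u | b
r | 9
t | 9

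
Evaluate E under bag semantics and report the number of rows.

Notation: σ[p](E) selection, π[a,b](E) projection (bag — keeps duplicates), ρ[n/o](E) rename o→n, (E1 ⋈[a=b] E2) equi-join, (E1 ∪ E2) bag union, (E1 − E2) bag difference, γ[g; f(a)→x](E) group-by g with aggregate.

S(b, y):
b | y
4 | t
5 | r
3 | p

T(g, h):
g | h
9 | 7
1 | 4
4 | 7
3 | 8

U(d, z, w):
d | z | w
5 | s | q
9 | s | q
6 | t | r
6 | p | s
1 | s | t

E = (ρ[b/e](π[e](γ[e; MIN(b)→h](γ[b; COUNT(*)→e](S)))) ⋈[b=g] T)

Subexpression sizes:
  S → 3
  γ[b; COUNT(*)→e](S) → 3
  γ[e; MIN(b)→h](γ[b; COUNT(*)→e](S)) → 1
  π[e](γ[e; MIN(b)→h](γ[b; COUNT(*)→e](S))) → 1
  ρ[b/e](π[e](γ[e; MIN(b)→h](γ[b; COUNT(*)→e](S)))) → 1
  T → 4
  (ρ[b/e](π[e](γ[e; MIN(b)→h](γ[b; COUNT(*)→e](S)))) ⋈[b=g] T) → 1

|E| = 1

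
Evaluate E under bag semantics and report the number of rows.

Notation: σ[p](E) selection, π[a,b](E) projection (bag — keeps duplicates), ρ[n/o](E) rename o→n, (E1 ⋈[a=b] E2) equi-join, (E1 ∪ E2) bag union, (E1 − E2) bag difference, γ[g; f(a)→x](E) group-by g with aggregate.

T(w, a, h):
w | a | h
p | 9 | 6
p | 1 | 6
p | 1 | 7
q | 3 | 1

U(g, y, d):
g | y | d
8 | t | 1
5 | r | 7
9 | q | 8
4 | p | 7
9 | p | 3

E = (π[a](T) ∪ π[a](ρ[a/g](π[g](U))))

Subexpression sizes:
  T → 4
  π[a](T) → 4
  U → 5
  π[g](U) → 5
  ρ[a/g](π[g](U)) → 5
  π[a](ρ[a/g](π[g](U))) → 5
  (π[a](T) ∪ π[a](ρ[a/g](π[g](U)))) → 9

|E| = 9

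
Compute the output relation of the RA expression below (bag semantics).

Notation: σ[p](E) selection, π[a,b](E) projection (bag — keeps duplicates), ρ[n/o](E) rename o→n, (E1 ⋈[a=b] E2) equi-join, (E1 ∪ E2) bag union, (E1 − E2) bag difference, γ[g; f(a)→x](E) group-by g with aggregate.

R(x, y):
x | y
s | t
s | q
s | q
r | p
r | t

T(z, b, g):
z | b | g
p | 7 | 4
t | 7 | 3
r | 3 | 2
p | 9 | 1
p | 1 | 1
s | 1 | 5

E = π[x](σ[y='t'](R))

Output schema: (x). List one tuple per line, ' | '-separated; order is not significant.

Subexpression sizes:
  R → 5
  σ[y='t'](R) → 2
  π[x](σ[y='t'](R)) → 2

== RESULT ==
x
r
s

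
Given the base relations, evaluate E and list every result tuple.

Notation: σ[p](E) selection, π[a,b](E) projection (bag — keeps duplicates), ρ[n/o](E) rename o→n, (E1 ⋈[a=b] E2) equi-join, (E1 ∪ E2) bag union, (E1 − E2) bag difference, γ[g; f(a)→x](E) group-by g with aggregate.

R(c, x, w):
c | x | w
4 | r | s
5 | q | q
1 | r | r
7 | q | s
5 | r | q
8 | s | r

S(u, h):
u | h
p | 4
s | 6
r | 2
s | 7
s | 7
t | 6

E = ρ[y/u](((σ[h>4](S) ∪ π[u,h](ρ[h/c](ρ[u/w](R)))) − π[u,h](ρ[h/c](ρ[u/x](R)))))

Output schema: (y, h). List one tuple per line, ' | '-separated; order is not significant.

Row counts bottom-up:
  S → 6
  σ[h>4](S) → 4
  R → 6
  ρ[u/w](R) → 6
  ρ[h/c](ρ[u/w](R)) → 6
  π[u,h](ρ[h/c](ρ[u/w](R))) → 6
  (σ[h>4](S) ∪ π[u,h](ρ[h/c](ρ[u/w](R)))) → 10
  R → 6
  ρ[u/x](R) → 6
  ρ[h/c](ρ[u/x](R)) → 6
  π[u,h](ρ[h/c](ρ[u/x](R))) → 6
  ((σ[h>4](S) ∪ π[u,h](ρ[h/c](ρ[u/w](R)))) − π[u,h](ρ[h/c](ρ[u/x](R)))) → 8
  ρ[y/u](((σ[h>4](S) ∪ π[u,h](ρ[h/c](ρ[u/w](R)))) − π[u,h](ρ[h/c](ρ[u/x](R))))) → 8

== RESULT ==
y | h
q | 5
r | 8
s | 4
s | 6
s | 7
s | 7
s | 7
t | 6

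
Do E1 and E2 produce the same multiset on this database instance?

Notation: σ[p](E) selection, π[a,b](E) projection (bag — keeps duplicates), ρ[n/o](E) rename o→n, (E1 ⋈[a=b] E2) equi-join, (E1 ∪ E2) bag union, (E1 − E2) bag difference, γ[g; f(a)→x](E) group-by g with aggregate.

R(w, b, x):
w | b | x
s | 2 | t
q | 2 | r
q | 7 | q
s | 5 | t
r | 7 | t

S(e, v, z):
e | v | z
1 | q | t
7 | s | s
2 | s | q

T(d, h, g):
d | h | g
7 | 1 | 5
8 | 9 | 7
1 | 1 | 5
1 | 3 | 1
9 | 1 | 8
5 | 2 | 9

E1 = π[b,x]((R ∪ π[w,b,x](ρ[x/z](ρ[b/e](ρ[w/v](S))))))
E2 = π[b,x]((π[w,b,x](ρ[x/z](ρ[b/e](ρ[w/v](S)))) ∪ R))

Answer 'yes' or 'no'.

E1 stepwise |·|:
  R → 5
  S → 3
  ρ[w/v](S) → 3
  ρ[b/e](ρ[w/v](S)) → 3
  ρ[x/z](ρ[b/e](ρ[w/v](S))) → 3
  π[w,b,x](ρ[x/z](ρ[b/e](ρ[w/v](S)))) → 3
  (R ∪ π[w,b,x](ρ[x/z](ρ[b/e](ρ[w/v](S))))) → 8
  π[b,x]((R ∪ π[w,b,x](ρ[x/z](ρ[b/e](ρ[w/v](S)))))) → 8
E2 stepwise |·|:
  S → 3
  ρ[w/v](S) → 3
  ρ[b/e](ρ[w/v](S)) → 3
  ρ[x/z](ρ[b/e](ρ[w/v](S))) → 3
  π[w,b,x](ρ[x/z](ρ[b/e](ρ[w/v](S)))) → 3
  R → 5
  (π[w,b,x](ρ[x/z](ρ[b/e](ρ[w/v](S)))) ∪ R) → 8
  π[b,x]((π[w,b,x](ρ[x/z](ρ[b/e](ρ[w/v](S)))) ∪ R)) → 8

E1 and E2 produce the same multiset:
b | x
1 | t
2 | q
2 | r
2 | t
5 | t
7 | q
7 | s
7 | t

yes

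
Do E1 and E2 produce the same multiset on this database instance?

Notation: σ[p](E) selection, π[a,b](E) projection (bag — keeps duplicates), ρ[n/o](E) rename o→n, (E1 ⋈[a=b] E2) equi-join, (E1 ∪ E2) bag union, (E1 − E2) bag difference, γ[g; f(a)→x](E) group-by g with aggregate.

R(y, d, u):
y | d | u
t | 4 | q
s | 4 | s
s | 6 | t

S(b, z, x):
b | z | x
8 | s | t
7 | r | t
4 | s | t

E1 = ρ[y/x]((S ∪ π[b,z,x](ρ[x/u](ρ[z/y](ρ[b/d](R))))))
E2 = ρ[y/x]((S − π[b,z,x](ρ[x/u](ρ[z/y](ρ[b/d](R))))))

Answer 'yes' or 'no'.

E1 stepwise |·|:
  S → 3
  R → 3
  ρ[b/d](R) → 3
  ρ[z/y](ρ[b/d](R)) → 3
  ρ[x/u](ρ[z/y](ρ[b/d](R))) → 3
  π[b,z,x](ρ[x/u](ρ[z/y](ρ[b/d](R)))) → 3
  (S ∪ π[b,z,x](ρ[x/u](ρ[z/y](ρ[b/d](R))))) → 6
  ρ[y/x]((S ∪ π[b,z,x](ρ[x/u](ρ[z/y](ρ[b/d](R)))))) → 6
E2 stepwise |·|:
  S → 3
  R → 3
  ρ[b/d](R) → 3
  ρ[z/y](ρ[b/d](R)) → 3
  ρ[x/u](ρ[z/y](ρ[b/d](R))) → 3
  π[b,z,x](ρ[x/u](ρ[z/y](ρ[b/d](R)))) → 3
  (S − π[b,z,x](ρ[x/u](ρ[z/y](ρ[b/d](R))))) → 3
  ρ[y/x]((S − π[b,z,x](ρ[x/u](ρ[z/y](ρ[b/d](R)))))) → 3

E1 result:
b | z | y
4 | s | s
4 | s | t
4 | t | q
6 | s | t
7 | r | t
8 | s | t
E2 result:
b | z | y
4 | s | t
7 | r | t
8 | s | t
Witness: (4, 's', 's') appears 1× in E1 but 0× in E2.

no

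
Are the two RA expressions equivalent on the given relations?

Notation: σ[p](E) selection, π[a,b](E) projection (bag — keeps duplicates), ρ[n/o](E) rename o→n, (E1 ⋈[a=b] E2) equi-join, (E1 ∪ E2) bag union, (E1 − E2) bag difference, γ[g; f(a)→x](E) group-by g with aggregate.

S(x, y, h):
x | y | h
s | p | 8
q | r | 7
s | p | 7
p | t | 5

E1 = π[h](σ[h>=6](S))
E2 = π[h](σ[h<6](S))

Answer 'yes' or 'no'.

E1 row counts bottom-up:
  S → 4
  σ[h>=6](S) → 3
  π[h](σ[h>=6](S)) → 3
E2 row counts bottom-up:
  S → 4
  σ[h<6](S) → 1
  π[h](σ[h<6](S)) → 1

E1 result:
h
7
7
8
E2 result:
h
5
Witness: (7,) appears 2× in E1 but 0× in E2.

no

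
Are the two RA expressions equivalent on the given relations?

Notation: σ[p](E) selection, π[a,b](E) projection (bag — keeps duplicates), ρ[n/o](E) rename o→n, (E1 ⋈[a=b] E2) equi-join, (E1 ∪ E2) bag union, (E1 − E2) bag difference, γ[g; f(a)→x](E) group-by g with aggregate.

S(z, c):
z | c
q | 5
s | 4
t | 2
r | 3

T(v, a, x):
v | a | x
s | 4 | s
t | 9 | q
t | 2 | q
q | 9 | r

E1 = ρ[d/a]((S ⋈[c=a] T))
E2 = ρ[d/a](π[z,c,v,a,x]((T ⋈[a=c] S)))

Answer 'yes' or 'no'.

E1 subexpression sizes:
  S → 4
  T → 4
  (S ⋈[c=a] T) → 2
  ρ[d/a]((S ⋈[c=a] T)) → 2
E2 subexpression sizes:
  T → 4
  S → 4
  (T ⋈[a=c] S) → 2
  π[z,c,v,a,x]((T ⋈[a=c] S)) → 2
  ρ[d/a](π[z,c,v,a,x]((T ⋈[a=c] S))) → 2

E1 and E2 produce the same multiset:
z | c | v | d | x
s | 4 | s | 4 | s
t | 2 | t | 2 | q

yes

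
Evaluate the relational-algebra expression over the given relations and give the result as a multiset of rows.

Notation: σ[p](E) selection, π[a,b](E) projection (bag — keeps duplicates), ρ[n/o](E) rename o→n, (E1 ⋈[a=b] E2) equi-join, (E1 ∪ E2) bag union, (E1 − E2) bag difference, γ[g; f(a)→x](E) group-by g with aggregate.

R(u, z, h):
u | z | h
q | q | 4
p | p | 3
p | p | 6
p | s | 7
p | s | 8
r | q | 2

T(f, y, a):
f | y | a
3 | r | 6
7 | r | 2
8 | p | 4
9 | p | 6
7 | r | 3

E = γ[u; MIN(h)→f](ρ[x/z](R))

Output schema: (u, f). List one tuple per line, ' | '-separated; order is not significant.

Stepwise |·|:
  R → 6
  ρ[x/z](R) → 6
  γ[u; MIN(h)→f](ρ[x/z](R)) → 3

== RESULT ==
u | f
p | 3
q | 4
r | 2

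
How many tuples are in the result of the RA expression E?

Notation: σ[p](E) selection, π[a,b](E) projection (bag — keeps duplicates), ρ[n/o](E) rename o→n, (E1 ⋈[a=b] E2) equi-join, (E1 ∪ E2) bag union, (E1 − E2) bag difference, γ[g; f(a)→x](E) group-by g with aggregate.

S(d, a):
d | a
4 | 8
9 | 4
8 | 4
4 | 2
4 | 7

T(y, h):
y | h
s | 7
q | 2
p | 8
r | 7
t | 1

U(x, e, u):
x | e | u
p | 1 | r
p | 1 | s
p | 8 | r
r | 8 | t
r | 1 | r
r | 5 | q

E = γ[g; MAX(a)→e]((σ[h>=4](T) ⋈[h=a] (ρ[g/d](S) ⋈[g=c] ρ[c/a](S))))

Subexpression sizes:
  T → 5
  σ[h>=4](T) → 3
  S → 5
  ρ[g/d](S) → 5
  S → 5
  ρ[c/a](S) → 5
  (ρ[g/d](S) ⋈[g=c] ρ[c/a](S)) → 7
  (σ[h>=4](T) ⋈[h=a] (ρ[g/d](S) ⋈[g=c] ρ[c/a](S))) → 6
  γ[g; MAX(a)→e]((σ[h>=4](T) ⋈[h=a] (ρ[g/d](S) ⋈[g=c] ρ[c/a](S)))) → 1

|E| = 1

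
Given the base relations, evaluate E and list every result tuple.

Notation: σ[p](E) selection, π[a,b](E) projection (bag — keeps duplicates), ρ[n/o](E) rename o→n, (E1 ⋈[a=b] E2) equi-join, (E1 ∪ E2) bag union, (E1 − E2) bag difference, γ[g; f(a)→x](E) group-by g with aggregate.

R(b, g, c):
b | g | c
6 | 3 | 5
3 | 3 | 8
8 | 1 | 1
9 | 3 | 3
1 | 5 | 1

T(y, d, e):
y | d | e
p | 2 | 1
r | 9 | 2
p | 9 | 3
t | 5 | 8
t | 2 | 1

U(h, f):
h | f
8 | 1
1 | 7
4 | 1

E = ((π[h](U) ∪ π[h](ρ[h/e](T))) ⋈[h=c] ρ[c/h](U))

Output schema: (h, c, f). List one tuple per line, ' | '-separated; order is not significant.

Row counts bottom-up:
  U → 3
  π[h](U) → 3
  T → 5
  ρ[h/e](T) → 5
  π[h](ρ[h/e](T)) → 5
  (π[h](U) ∪ π[h](ρ[h/e](T))) → 8
  U → 3
  ρ[c/h](U) → 3
  ((π[h](U) ∪ π[h](ρ[h/e](T))) ⋈[h=c] ρ[c/h](U)) → 6

== RESULT ==
h | c | f
1 | 1 | 7
1 | 1 | 7
1 | 1 | 7
4 | 4 | 1
8 | 8 | 1
8 | 8 | 1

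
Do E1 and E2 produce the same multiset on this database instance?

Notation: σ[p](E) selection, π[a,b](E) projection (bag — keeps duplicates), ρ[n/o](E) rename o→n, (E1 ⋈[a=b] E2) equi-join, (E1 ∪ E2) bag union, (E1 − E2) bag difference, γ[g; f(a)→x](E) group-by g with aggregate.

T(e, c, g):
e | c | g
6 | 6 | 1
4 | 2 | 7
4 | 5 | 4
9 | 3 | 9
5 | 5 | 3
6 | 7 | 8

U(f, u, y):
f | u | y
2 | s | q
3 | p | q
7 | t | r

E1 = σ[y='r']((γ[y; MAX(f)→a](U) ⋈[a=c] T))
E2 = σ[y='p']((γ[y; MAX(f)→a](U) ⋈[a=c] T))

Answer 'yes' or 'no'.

E1 per-node cardinality:
  U → 3
  γ[y; MAX(f)→a](U) → 2
  T → 6
  (γ[y; MAX(f)→a](U) ⋈[a=c] T) → 2
  σ[y='r']((γ[y; MAX(f)→a](U) ⋈[a=c] T)) → 1
E2 per-node cardinality:
  U → 3
  γ[y; MAX(f)→a](U) → 2
  T → 6
  (γ[y; MAX(f)→a](U) ⋈[a=c] T) → 2
  σ[y='p']((γ[y; MAX(f)→a](U) ⋈[a=c] T)) → 0

E1 result:
y | a | e | c | g
r | 7 | 6 | 7 | 8
E2 result:
y | a | e | c | g
(0 rows)
Witness: ('r', 7, 6, 7, 8) appears 1× in E1 but 0× in E2.

no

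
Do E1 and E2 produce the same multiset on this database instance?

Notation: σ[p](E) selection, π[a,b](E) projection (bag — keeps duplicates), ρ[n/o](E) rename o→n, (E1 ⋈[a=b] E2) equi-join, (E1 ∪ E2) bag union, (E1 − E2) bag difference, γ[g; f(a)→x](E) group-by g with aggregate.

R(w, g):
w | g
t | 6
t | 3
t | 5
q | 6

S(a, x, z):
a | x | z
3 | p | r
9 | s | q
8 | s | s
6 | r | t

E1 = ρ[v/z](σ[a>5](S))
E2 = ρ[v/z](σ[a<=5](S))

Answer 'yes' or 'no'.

E1 row counts bottom-up:
  S → 4
  σ[a>5](S) → 3
  ρ[v/z](σ[a>5](S)) → 3
E2 row counts bottom-up:
  S → 4
  σ[a<=5](S) → 1
  ρ[v/z](σ[a<=5](S)) → 1

E1 result:
a | x | v
6 | r | t
8 | s | s
9 | s | q
E2 result:
a | x | v
3 | p | r
Witness: (8, 's', 's') appears 1× in E1 but 0× in E2.

no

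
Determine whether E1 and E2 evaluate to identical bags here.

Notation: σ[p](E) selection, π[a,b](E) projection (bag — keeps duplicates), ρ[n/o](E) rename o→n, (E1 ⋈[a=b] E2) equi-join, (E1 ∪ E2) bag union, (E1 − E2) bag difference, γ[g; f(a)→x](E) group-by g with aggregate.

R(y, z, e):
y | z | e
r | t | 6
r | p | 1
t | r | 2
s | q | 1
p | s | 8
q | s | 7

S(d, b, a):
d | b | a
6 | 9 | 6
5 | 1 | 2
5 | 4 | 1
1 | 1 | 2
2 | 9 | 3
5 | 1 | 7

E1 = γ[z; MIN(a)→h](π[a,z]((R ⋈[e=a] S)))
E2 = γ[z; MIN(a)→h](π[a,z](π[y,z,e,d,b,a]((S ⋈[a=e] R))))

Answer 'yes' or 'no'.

E1 stepwise |·|:
  R → 6
  S → 6
  (R ⋈[e=a] S) → 6
  π[a,z]((R ⋈[e=a] S)) → 6
  γ[z; MIN(a)→h](π[a,z]((R ⋈[e=a] S))) → 5
E2 stepwise |·|:
  S → 6
  R → 6
  (S ⋈[a=e] R) → 6
  π[y,z,e,d,b,a]((S ⋈[a=e] R)) → 6
  π[a,z](π[y,z,e,d,b,a]((S ⋈[a=e] R))) → 6
  γ[z; MIN(a)→h](π[a,z](π[y,z,e,d,b,a]((S ⋈[a=e] R)))) → 5

E1 and E2 produce the same multiset:
z | h
p | 1
q | 1
r | 2
s | 7
t | 6

yes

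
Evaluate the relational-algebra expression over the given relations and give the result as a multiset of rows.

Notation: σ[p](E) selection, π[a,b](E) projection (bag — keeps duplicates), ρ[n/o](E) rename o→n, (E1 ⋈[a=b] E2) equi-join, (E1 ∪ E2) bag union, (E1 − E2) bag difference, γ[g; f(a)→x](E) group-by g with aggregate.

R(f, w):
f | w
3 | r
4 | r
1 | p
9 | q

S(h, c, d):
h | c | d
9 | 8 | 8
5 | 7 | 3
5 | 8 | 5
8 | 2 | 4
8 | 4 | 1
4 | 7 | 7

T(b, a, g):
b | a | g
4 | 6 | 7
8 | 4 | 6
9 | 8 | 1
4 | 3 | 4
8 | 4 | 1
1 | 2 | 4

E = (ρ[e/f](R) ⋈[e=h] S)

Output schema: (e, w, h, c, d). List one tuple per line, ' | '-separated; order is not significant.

Stepwise |·|:
  R → 4
  ρ[e/f](R) → 4
  S → 6
  (ρ[e/f](R) ⋈[e=h] S) → 2

== RESULT ==
e | w | h | c | d
4 | r | 4 | 7 | 7
9 | q | 9 | 8 | 8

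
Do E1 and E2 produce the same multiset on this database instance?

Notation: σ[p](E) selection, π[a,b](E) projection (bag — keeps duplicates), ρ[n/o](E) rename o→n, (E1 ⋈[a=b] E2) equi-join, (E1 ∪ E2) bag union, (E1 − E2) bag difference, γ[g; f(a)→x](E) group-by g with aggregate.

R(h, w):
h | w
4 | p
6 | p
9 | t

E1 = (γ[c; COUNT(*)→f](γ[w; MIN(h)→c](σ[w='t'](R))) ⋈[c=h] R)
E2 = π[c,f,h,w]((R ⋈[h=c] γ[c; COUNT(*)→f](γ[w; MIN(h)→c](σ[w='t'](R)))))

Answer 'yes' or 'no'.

E1 subexpression sizes:
  R → 3
  σ[w='t'](R) → 1
  γ[w; MIN(h)→c](σ[w='t'](R)) → 1
  γ[c; COUNT(*)→f](γ[w; MIN(h)→c](σ[w='t'](R))) → 1
  R → 3
  (γ[c; COUNT(*)→f](γ[w; MIN(h)→c](σ[w='t'](R))) ⋈[c=h] R) → 1
E2 subexpression sizes:
  R → 3
  R → 3
  σ[w='t'](R) → 1
  γ[w; MIN(h)→c](σ[w='t'](R)) → 1
  γ[c; COUNT(*)→f](γ[w; MIN(h)→c](σ[w='t'](R))) → 1
  (R ⋈[h=c] γ[c; COUNT(*)→f](γ[w; MIN(h)→c](σ[w='t'](R)))) → 1
  π[c,f,h,w]((R ⋈[h=c] γ[c; COUNT(*)→f](γ[w; MIN(h)→c](σ[w='t'](R))))) → 1

E1 and E2 produce the same multiset:
c | f | h | w
9 | 1 | 9 | t

yes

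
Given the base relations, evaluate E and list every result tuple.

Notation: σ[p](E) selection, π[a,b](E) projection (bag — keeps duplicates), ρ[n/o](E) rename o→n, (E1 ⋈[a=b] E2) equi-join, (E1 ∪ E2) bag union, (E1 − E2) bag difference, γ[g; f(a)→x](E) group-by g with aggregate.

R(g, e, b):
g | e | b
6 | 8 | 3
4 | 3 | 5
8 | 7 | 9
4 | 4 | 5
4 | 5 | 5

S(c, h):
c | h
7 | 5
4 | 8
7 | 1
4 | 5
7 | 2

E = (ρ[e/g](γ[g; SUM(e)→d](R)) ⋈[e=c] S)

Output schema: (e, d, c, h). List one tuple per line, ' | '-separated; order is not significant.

Stepwise |·|:
  R → 5
  γ[g; SUM(e)→d](R) → 3
  ρ[e/g](γ[g; SUM(e)→d](R)) → 3
  S → 5
  (ρ[e/g](γ[g; SUM(e)→d](R)) ⋈[e=c] S) → 2

== RESULT ==
e | d | c | h
4 | 12 | 4 | 5
4 | 12 | 4 | 8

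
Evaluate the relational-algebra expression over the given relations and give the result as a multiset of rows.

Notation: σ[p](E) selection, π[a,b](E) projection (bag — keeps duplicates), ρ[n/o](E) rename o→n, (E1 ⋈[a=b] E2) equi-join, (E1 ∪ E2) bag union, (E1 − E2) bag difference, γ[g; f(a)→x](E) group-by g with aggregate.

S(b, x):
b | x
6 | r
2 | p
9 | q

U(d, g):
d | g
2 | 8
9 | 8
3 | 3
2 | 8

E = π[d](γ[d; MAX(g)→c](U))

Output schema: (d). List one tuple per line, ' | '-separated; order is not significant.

Stepwise |·|:
  U → 4
  γ[d; MAX(g)→c](U) → 3
  π[d](γ[d; MAX(g)→c](U)) → 3

== RESULT ==
d
2
3
9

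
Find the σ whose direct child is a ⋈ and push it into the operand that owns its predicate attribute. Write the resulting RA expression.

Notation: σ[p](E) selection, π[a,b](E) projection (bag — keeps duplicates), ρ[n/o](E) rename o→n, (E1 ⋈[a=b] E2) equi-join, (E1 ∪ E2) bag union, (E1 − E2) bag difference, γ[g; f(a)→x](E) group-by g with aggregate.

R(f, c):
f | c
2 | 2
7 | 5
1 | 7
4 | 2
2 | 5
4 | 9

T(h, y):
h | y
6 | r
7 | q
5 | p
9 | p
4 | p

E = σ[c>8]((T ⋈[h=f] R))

σ filters on c, owned by the right side.
E' = (T ⋈[h=f] σ[c>8](R))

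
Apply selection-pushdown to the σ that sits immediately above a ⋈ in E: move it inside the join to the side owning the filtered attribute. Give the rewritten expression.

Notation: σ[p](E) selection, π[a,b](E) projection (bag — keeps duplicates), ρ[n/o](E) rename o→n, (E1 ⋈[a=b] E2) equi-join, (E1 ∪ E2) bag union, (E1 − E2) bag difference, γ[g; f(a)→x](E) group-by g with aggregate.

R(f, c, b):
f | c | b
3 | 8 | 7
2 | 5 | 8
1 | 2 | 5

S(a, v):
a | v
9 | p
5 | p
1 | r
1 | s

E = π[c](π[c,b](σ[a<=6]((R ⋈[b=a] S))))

σ filters on a, owned by the right side.
E' = π[c](π[c,b]((R ⋈[b=a] σ[a<=6](S))))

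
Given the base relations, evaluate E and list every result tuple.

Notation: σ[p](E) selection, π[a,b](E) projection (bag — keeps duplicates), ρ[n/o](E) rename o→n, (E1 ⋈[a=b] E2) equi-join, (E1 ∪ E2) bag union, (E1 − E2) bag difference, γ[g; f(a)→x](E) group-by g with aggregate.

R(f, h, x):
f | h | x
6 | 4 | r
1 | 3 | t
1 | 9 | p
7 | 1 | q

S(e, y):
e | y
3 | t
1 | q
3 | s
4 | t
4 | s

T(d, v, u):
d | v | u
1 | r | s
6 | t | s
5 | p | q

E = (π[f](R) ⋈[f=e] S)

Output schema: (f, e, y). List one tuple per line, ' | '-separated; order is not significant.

Stepwise |·|:
  R → 4
  π[f](R) → 4
  S → 5
  (π[f](R) ⋈[f=e] S) → 2

== RESULT ==
f | e | y
1 | 1 | q
1 | 1 | q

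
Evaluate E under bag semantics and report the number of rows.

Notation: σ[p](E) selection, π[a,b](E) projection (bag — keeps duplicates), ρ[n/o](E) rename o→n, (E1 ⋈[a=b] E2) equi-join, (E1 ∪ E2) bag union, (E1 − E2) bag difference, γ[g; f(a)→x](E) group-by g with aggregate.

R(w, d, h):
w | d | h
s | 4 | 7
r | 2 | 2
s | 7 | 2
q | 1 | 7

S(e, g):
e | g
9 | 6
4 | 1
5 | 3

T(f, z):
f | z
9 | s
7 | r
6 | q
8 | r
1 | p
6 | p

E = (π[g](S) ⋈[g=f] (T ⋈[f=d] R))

Per-node cardinality:
  S → 3
  π[g](S) → 3
  T → 6
  R → 4
  (T ⋈[f=d] R) → 2
  (π[g](S) ⋈[g=f] (T ⋈[f=d] R)) → 1

|E| = 1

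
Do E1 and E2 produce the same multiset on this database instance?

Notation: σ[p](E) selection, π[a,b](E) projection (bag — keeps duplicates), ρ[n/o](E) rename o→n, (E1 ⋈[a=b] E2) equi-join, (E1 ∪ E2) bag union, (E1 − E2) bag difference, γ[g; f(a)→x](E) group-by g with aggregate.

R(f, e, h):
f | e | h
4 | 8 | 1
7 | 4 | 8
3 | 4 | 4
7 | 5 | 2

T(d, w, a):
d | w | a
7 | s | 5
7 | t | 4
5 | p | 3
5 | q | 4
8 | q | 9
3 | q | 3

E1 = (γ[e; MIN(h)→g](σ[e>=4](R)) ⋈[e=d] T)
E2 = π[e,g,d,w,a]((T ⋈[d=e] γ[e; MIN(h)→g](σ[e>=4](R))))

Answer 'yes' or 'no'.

E1 stepwise |·|:
  R → 4
  σ[e>=4](R) → 4
  γ[e; MIN(h)→g](σ[e>=4](R)) → 3
  T → 6
  (γ[e; MIN(h)→g](σ[e>=4](R)) ⋈[e=d] T) → 3
E2 stepwise |·|:
  T → 6
  R → 4
  σ[e>=4](R) → 4
  γ[e; MIN(h)→g](σ[e>=4](R)) → 3
  (T ⋈[d=e] γ[e; MIN(h)→g](σ[e>=4](R))) → 3
  π[e,g,d,w,a]((T ⋈[d=e] γ[e; MIN(h)→g](σ[e>=4](R)))) → 3

E1 and E2 produce the same multiset:
e | g | d | w | a
5 | 2 | 5 | p | 3
5 | 2 | 5 | q | 4
8 | 1 | 8 | q | 9

yes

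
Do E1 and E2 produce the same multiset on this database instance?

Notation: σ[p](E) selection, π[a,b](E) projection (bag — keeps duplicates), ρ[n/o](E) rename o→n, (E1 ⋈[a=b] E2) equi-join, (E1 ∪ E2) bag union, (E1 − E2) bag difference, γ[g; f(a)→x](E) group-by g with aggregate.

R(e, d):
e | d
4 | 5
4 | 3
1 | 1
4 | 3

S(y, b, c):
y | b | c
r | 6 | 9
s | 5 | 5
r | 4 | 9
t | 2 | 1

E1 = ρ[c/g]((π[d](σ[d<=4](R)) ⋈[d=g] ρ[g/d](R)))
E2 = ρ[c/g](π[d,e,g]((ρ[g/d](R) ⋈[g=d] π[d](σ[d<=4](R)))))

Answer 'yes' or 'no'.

E1 subexpression sizes:
  R → 4
  σ[d<=4](R) → 3
  π[d](σ[d<=4](R)) → 3
  R → 4
  ρ[g/d](R) → 4
  (π[d](σ[d<=4](R)) ⋈[d=g] ρ[g/d](R)) → 5
  ρ[c/g]((π[d](σ[d<=4](R)) ⋈[d=g] ρ[g/d](R))) → 5
E2 subexpression sizes:
  R → 4
  ρ[g/d](R) → 4
  R → 4
  σ[d<=4](R) → 3
  π[d](σ[d<=4](R)) → 3
  (ρ[g/d](R) ⋈[g=d] π[d](σ[d<=4](R))) → 5
  π[d,e,g]((ρ[g/d](R) ⋈[g=d] π[d](σ[d<=4](R)))) → 5
  ρ[c/g](π[d,e,g]((ρ[g/d](R) ⋈[g=d] π[d](σ[d<=4](R))))) → 5

E1 and E2 produce the same multiset:
d | e | c
1 | 1 | 1
3 | 4 | 3
3 | 4 | 3
3 | 4 | 3
3 | 4 | 3

yes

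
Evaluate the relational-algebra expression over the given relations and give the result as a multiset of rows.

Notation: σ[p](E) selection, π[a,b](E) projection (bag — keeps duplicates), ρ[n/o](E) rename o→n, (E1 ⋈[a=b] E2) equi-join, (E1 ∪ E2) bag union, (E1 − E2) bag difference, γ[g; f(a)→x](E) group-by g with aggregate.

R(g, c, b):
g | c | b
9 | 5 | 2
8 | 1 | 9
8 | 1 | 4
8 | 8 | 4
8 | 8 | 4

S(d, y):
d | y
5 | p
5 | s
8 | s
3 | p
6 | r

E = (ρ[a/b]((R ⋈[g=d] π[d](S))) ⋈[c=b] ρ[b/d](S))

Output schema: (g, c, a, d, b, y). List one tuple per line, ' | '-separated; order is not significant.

Row counts bottom-up:
  R → 5
  S → 5
  π[d](S) → 5
  (R ⋈[g=d] π[d](S)) → 4
  ρ[a/b]((R ⋈[g=d] π[d](S))) → 4
  S → 5
  ρ[b/d](S) → 5
  (ρ[a/b]((R ⋈[g=d] π[d](S))) ⋈[c=b] ρ[b/d](S)) → 2

== RESULT ==
g | c | a | d | b | y
8 | 8 | 4 | 8 | 8 | s
8 | 8 | 4 | 8 | 8 | s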